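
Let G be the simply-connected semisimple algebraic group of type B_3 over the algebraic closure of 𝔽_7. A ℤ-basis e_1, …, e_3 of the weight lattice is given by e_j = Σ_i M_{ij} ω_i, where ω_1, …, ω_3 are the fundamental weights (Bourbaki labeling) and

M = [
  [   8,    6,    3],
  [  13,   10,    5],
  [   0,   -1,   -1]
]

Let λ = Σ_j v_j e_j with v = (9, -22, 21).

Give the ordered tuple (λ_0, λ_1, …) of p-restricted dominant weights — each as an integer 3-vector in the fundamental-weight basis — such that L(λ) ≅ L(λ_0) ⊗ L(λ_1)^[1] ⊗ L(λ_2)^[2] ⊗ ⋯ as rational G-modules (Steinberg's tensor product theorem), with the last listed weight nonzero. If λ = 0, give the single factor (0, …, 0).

Compute c_i = Σ_j M_{ij} v_j with v = (9, -22, 21):
  c_1 = 8*9 + 6*-22 + 3*21 = 3
  c_2 = 13*9 + 10*-22 + 5*21 = 2
  c_3 = 0*9 + -1*-22 + -1*21 = 1
Expand coordinatewise in base 7:
  c_1 = 3 = 3·7^0
  c_2 = 2 = 2·7^0
  c_3 = 1 = 1·7^0
λ_0 = (3, 2, 1)

((3, 2, 1),)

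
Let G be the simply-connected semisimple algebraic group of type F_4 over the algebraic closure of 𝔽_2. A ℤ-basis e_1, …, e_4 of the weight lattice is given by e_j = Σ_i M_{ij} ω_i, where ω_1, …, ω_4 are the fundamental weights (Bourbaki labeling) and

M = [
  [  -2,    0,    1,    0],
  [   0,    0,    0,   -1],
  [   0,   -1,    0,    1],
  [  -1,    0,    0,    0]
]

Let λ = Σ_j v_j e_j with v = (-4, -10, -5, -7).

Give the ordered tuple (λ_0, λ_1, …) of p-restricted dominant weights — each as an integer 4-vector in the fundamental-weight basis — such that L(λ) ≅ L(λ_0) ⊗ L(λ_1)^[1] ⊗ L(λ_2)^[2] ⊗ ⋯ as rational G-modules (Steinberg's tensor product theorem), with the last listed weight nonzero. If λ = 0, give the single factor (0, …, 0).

Change of basis e → ω: c = M·v where v = (-4, -10, -5, -7):
  c_1 = (-2)·(-4) + (0)·(-10) + (1)·(-5) + (0)·(-7) = 3
  c_2 = (0)·(-4) + (0)·(-10) + (0)·(-5) + (-1)·(-7) = 7
  c_3 = (0)·(-4) + (-1)·(-10) + (0)·(-5) + (1)·(-7) = 3
  c_4 = (-1)·(-4) + (0)·(-10) + (0)·(-5) + (0)·(-7) = 4
Base-2 expansion of each c_i:
  c_1 = 3 = 1·2^0 + 1·2^1
  c_2 = 7 = 1·2^0 + 1·2^1 + 1·2^2
  c_3 = 3 = 1·2^0 + 1·2^1
  c_4 = 4 = 0·2^0 + 0·2^1 + 1·2^2
λ_0 = (1, 1, 1, 0)
λ_1 = (1, 1, 1, 0)
λ_2 = (0, 1, 0, 1)

((1, 1, 1, 0), (1, 1, 1, 0), (0, 1, 0, 1))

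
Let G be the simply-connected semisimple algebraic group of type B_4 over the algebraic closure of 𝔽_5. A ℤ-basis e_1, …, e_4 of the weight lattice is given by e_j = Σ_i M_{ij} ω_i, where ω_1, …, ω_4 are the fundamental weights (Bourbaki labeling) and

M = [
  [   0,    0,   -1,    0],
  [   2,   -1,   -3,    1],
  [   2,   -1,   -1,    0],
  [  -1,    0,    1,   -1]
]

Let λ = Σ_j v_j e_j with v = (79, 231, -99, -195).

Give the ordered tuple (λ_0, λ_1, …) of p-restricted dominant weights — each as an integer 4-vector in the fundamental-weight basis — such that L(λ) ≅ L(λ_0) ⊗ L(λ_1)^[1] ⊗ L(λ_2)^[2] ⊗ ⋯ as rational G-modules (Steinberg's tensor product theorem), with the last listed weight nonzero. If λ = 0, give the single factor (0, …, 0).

((4, 4, 1, 2), (4, 0, 0, 3), (3, 1, 1, 0))

Converting to the ω-basis (c_i = row i of M dotted with v = (79, 231, -99, -195)):
  c_1 = 0*79 + 0*231 + -1*-99 + 0*-195 = 99
  c_2 = 2*79 + -1*231 + -3*-99 + 1*-195 = 29
  c_3 = 2*79 + -1*231 + -1*-99 + 0*-195 = 26
  c_4 = -1*79 + 0*231 + 1*-99 + -1*-195 = 17
p = 5; digits c_i = Σ_j d_{ij}·5^j, 0 ≤ d_{ij} < 5:
  c_1 = 99 = 4·5^0 + 4·5^1 + 3·5^2
  c_2 = 29 = 4·5^0 + 0·5^1 + 1·5^2
  c_3 = 26 = 1·5^0 + 0·5^1 + 1·5^2
  c_4 = 17 = 2·5^0 + 3·5^1
λ_0 = (4, 4, 1, 2)
λ_1 = (4, 0, 0, 3)
λ_2 = (3, 1, 1, 0)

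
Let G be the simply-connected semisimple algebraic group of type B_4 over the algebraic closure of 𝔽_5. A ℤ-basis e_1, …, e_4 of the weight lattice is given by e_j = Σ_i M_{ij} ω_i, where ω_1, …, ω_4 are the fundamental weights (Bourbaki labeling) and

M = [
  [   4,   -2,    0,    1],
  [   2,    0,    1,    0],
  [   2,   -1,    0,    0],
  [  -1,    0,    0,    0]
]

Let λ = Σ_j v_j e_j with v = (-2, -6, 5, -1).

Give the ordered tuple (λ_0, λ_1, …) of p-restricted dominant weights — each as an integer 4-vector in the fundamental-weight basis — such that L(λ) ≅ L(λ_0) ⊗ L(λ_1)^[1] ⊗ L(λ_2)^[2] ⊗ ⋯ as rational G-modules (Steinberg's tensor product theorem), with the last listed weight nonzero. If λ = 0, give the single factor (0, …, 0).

ω-coordinates c = M·v, v = (-2, -6, 5, -1):
  c_1 = (4)·(-2) + (-2)·(-6) + 0·5 + (1)·(-1) = 3
  c_2 = (2)·(-2) + (0)·(-6) + 1·5 + (0)·(-1) = 1
  c_3 = (2)·(-2) + (-1)·(-6) + 0·5 + (0)·(-1) = 2
  c_4 = (-1)·(-2) + (0)·(-6) + 0·5 + (0)·(-1) = 2
Writing each c_i in base p = 5:
  c_1 = 3 = 3·5^0
  c_2 = 1 = 1·5^0
  c_3 = 2 = 2·5^0
  c_4 = 2 = 2·5^0
λ_0 = (3, 1, 2, 2)

((3, 1, 2, 2),)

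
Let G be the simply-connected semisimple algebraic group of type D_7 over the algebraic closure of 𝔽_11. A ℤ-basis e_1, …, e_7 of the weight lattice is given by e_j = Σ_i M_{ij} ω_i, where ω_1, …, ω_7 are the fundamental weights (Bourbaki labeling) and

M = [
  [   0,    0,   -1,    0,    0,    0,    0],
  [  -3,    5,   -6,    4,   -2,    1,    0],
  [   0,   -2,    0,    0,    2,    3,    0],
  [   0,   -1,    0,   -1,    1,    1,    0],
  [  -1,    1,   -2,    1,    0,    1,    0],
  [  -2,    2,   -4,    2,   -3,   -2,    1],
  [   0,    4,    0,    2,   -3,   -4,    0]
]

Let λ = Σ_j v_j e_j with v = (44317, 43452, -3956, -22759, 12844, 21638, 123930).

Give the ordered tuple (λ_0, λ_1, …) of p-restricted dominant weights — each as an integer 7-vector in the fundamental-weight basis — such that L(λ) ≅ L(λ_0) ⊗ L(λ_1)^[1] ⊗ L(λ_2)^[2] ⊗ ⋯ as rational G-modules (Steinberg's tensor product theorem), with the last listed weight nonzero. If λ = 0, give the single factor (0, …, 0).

Compute c_i = Σ_j M_{ij} v_j with v = (44317, 43452, -3956, -22759, 12844, 21638, 123930):
  c_1 = 0*44317 + 0*43452 + -1*-3956 + 0*-22759 + 0*12844 + 0*21638 + 0*123930 = 3956
  c_2 = -3*44317 + 5*43452 + -6*-3956 + 4*-22759 + -2*12844 + 1*21638 + 0*123930 = 12959
  c_3 = 0*44317 + -2*43452 + 0*-3956 + 0*-22759 + 2*12844 + 3*21638 + 0*123930 = 3698
  c_4 = 0*44317 + -1*43452 + 0*-3956 + -1*-22759 + 1*12844 + 1*21638 + 0*123930 = 13789
  c_5 = -1*44317 + 1*43452 + -2*-3956 + 1*-22759 + 0*12844 + 1*21638 + 0*123930 = 5926
  c_6 = -2*44317 + 2*43452 + -4*-3956 + 2*-22759 + -3*12844 + -2*21638 + 1*123930 = 10698
  c_7 = 0*44317 + 4*43452 + 0*-3956 + 2*-22759 + -3*12844 + -4*21638 + 0*123930 = 3206
Writing each c_i in base p = 11:
  c_1 = 3956 = 7·11^0 + 7·11^1 + 10·11^2 + 2·11^3
  c_2 = 12959 = 1·11^0 + 1·11^1 + 8·11^2 + 9·11^3
  c_3 = 3698 = 2·11^0 + 6·11^1 + 8·11^2 + 2·11^3
  c_4 = 13789 = 6·11^0 + 10·11^1 + 3·11^2 + 10·11^3
  c_5 = 5926 = 8·11^0 + 10·11^1 + 4·11^2 + 4·11^3
  c_6 = 10698 = 6·11^0 + 4·11^1 + 0·11^2 + 8·11^3
  c_7 = 3206 = 5·11^0 + 5·11^1 + 4·11^2 + 2·11^3
p-restricted factor λ_0 = (7, 1, 2, 6, 8, 6, 5)
p-restricted factor λ_1 = (7, 1, 6, 10, 10, 4, 5)
p-restricted factor λ_2 = (10, 8, 8, 3, 4, 0, 4)
p-restricted factor λ_3 = (2, 9, 2, 10, 4, 8, 2)

((7, 1, 2, 6, 8, 6, 5), (7, 1, 6, 10, 10, 4, 5), (10, 8, 8, 3, 4, 0, 4), (2, 9, 2, 10, 4, 8, 2))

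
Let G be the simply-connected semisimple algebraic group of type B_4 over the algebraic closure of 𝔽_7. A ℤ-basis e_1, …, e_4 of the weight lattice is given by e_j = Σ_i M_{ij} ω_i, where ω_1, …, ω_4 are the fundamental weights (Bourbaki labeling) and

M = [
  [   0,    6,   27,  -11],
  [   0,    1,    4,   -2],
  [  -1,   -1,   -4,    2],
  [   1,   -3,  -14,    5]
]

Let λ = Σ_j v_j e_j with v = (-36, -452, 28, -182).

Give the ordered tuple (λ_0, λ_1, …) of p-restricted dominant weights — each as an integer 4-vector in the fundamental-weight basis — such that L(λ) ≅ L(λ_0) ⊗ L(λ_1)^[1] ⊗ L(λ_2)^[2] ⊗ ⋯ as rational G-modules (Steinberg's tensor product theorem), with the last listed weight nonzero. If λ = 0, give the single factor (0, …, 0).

((4, 3, 5, 4), (6, 3, 1, 2))

ω-coordinates c = M·v, v = (-36, -452, 28, -182):
  c_1 = 0*-36 + 6*-452 + 27*28 + -11*-182 = 46
  c_2 = 0*-36 + 1*-452 + 4*28 + -2*-182 = 24
  c_3 = -1*-36 + -1*-452 + -4*28 + 2*-182 = 12
  c_4 = 1*-36 + -3*-452 + -14*28 + 5*-182 = 18
Expand coordinatewise in base 7:
  c_1 = 46 = 4·7^0 + 6·7^1
  c_2 = 24 = 3·7^0 + 3·7^1
  c_3 = 12 = 5·7^0 + 1·7^1
  c_4 = 18 = 4·7^0 + 2·7^1
λ_0 = (4, 3, 5, 4)
λ_1 = (6, 3, 1, 2)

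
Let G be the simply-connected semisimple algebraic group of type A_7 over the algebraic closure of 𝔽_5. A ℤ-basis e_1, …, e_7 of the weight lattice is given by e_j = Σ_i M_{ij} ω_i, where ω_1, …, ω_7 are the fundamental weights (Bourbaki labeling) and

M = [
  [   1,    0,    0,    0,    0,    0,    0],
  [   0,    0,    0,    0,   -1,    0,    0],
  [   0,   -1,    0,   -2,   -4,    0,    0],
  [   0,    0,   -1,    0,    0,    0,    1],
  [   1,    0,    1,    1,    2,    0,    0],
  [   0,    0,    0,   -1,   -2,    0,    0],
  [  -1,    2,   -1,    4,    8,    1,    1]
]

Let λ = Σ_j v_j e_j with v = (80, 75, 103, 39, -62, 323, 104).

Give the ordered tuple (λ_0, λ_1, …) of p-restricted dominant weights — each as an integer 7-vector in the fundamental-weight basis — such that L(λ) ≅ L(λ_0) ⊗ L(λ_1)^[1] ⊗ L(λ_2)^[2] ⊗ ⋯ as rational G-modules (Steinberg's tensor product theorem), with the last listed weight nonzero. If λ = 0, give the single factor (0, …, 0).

In the fundamental-weight basis, λ has coordinates c = M·v (v = (80, 75, 103, 39, -62, 323, 104)):
  c_1 = 1*80 + 0*75 + 0*103 + 0*39 + 0*-62 + 0*323 + 0*104 = 80
  c_2 = 0*80 + 0*75 + 0*103 + 0*39 + -1*-62 + 0*323 + 0*104 = 62
  c_3 = 0*80 + -1*75 + 0*103 + -2*39 + -4*-62 + 0*323 + 0*104 = 95
  c_4 = 0*80 + 0*75 + -1*103 + 0*39 + 0*-62 + 0*323 + 1*104 = 1
  c_5 = 1*80 + 0*75 + 1*103 + 1*39 + 2*-62 + 0*323 + 0*104 = 98
  c_6 = 0*80 + 0*75 + 0*103 + -1*39 + -2*-62 + 0*323 + 0*104 = 85
  c_7 = -1*80 + 2*75 + -1*103 + 4*39 + 8*-62 + 1*323 + 1*104 = 54
Expand coordinatewise in base 5:
  c_1 = 80 = 0·5^0 + 1·5^1 + 3·5^2
  c_2 = 62 = 2·5^0 + 2·5^1 + 2·5^2
  c_3 = 95 = 0·5^0 + 4·5^1 + 3·5^2
  c_4 = 1 = 1·5^0
  c_5 = 98 = 3·5^0 + 4·5^1 + 3·5^2
  c_6 = 85 = 0·5^0 + 2·5^1 + 3·5^2
  c_7 = 54 = 4·5^0 + 0·5^1 + 2·5^2
Factor λ_0 = (0, 2, 0, 1, 3, 0, 4)
Factor λ_1 = (1, 2, 4, 0, 4, 2, 0)
Factor λ_2 = (3, 2, 3, 0, 3, 3, 2)

((0, 2, 0, 1, 3, 0, 4), (1, 2, 4, 0, 4, 2, 0), (3, 2, 3, 0, 3, 3, 2))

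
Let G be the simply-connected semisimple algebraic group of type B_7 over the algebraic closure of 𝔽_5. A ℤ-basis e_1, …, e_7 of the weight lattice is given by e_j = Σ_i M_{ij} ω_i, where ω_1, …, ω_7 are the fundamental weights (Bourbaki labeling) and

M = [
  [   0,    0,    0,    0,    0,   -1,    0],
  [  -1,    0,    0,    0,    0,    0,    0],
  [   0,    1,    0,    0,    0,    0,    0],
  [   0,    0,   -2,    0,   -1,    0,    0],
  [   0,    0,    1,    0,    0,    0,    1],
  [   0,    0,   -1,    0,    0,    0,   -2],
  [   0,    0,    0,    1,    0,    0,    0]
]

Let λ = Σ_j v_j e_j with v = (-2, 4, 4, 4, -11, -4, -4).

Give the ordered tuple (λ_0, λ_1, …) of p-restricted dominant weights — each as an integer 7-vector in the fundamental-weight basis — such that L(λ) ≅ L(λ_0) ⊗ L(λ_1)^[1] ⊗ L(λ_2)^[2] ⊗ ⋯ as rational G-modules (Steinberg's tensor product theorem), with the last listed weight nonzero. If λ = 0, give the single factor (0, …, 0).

In the fundamental-weight basis, λ has coordinates c = M·v (v = (-2, 4, 4, 4, -11, -4, -4)):
  c_1 = (0)·(-2) + (0)·(4) + (0)·(4) + (0)·(4) + (0)·(-11) + (-1)·(-4) + (0)·(-4) = 4
  c_2 = (-1)·(-2) + (0)·(4) + (0)·(4) + (0)·(4) + (0)·(-11) + (0)·(-4) + (0)·(-4) = 2
  c_3 = (0)·(-2) + (1)·(4) + (0)·(4) + (0)·(4) + (0)·(-11) + (0)·(-4) + (0)·(-4) = 4
  c_4 = (0)·(-2) + (0)·(4) + (-2)·(4) + (0)·(4) + (-1)·(-11) + (0)·(-4) + (0)·(-4) = 3
  c_5 = (0)·(-2) + (0)·(4) + (1)·(4) + (0)·(4) + (0)·(-11) + (0)·(-4) + (1)·(-4) = 0
  c_6 = (0)·(-2) + (0)·(4) + (-1)·(4) + (0)·(4) + (0)·(-11) + (0)·(-4) + (-2)·(-4) = 4
  c_7 = (0)·(-2) + (0)·(4) + (0)·(4) + (1)·(4) + (0)·(-11) + (0)·(-4) + (0)·(-4) = 4
p = 5; digits c_i = Σ_j d_{ij}·5^j, 0 ≤ d_{ij} < 5:
  c_1 = 4 = 4·5^0
  c_2 = 2 = 2·5^0
  c_3 = 4 = 4·5^0
  c_4 = 3 = 3·5^0
  c_5 = 0
  c_6 = 4 = 4·5^0
  c_7 = 4 = 4·5^0
p-restricted factor λ_0 = (4, 2, 4, 3, 0, 4, 4)

((4, 2, 4, 3, 0, 4, 4),)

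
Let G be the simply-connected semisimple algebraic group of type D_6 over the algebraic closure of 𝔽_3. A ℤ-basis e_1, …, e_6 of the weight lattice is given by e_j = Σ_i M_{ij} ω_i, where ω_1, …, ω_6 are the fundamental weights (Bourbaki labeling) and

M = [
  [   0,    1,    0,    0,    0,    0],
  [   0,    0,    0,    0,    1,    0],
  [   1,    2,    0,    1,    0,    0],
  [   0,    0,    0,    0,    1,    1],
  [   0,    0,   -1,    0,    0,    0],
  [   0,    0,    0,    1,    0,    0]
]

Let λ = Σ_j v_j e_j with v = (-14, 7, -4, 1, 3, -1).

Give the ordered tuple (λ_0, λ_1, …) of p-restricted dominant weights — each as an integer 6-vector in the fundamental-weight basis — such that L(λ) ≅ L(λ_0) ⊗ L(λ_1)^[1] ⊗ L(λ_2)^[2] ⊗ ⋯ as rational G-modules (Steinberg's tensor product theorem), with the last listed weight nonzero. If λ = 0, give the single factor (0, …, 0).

In the fundamental-weight basis, λ has coordinates c = M·v (v = (-14, 7, -4, 1, 3, -1)):
  c_1 = (0)·(-14) + 1·7 + (0)·(-4) + 0·1 + 0·3 + (0)·(-1) = 7
  c_2 = (0)·(-14) + 0·7 + (0)·(-4) + 0·1 + 1·3 + (0)·(-1) = 3
  c_3 = (1)·(-14) + 2·7 + (0)·(-4) + 1·1 + 0·3 + (0)·(-1) = 1
  c_4 = (0)·(-14) + 0·7 + (0)·(-4) + 0·1 + 1·3 + (1)·(-1) = 2
  c_5 = (0)·(-14) + 0·7 + (-1)·(-4) + 0·1 + 0·3 + (0)·(-1) = 4
  c_6 = (0)·(-14) + 0·7 + (0)·(-4) + 1·1 + 0·3 + (0)·(-1) = 1
Base-3 expansion of each c_i:
  c_1 = 7 = 1·3^0 + 2·3^1
  c_2 = 3 = 0·3^0 + 1·3^1
  c_3 = 1 = 1·3^0
  c_4 = 2 = 2·3^0
  c_5 = 4 = 1·3^0 + 1·3^1
  c_6 = 1 = 1·3^0
p-restricted factor λ_0 = (1, 0, 1, 2, 1, 1)
p-restricted factor λ_1 = (2, 1, 0, 0, 1, 0)

((1, 0, 1, 2, 1, 1), (2, 1, 0, 0, 1, 0))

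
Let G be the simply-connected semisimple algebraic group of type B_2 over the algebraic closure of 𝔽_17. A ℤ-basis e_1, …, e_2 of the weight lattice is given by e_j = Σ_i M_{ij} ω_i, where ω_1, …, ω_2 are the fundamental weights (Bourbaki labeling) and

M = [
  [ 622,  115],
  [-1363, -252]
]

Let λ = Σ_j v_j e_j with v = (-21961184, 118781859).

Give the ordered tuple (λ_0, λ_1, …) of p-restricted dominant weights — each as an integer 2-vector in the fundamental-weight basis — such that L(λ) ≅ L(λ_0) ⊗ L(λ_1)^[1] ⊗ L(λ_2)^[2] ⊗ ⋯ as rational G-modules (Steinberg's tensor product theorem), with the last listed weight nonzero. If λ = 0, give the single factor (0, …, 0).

((13, 10), (6, 0), (11, 5), (11, 13))

Converting to the ω-basis (c_i = row i of M dotted with v = (-21961184, 118781859)):
  c_1 = 622*-21961184 + 115*118781859 = 57337
  c_2 = -1363*-21961184 + -252*118781859 = 65324
Writing each c_i in base p = 17:
  c_1 = 57337 = 13·17^0 + 6·17^1 + 11·17^2 + 11·17^3
  c_2 = 65324 = 10·17^0 + 0·17^1 + 5·17^2 + 13·17^3
p-restricted factor λ_0 = (13, 10)
p-restricted factor λ_1 = (6, 0)
p-restricted factor λ_2 = (11, 5)
p-restricted factor λ_3 = (11, 13)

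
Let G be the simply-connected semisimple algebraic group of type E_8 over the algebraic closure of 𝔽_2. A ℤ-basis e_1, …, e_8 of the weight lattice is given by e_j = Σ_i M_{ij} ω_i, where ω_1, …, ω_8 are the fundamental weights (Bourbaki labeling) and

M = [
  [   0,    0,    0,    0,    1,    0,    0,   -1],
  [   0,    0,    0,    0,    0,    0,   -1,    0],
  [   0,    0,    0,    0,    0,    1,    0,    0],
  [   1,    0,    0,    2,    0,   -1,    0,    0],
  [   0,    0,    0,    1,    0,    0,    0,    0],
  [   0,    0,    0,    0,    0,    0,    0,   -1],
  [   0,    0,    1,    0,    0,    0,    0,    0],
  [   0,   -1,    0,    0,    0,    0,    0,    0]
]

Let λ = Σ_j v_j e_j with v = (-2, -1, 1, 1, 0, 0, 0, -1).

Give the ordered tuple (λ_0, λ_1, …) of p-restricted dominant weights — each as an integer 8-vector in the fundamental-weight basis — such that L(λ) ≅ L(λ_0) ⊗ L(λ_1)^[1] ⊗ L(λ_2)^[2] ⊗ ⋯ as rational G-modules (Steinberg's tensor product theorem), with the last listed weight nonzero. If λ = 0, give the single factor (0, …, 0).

Converting to the ω-basis (c_i = row i of M dotted with v = (-2, -1, 1, 1, 0, 0, 0, -1)):
  c_1 = (0)·(-2) + (0)·(-1) + (0)·(1) + (0)·(1) + (1)·(0) + (0)·(0) + (0)·(0) + (-1)·(-1) = 1
  c_2 = (0)·(-2) + (0)·(-1) + (0)·(1) + (0)·(1) + (0)·(0) + (0)·(0) + (-1)·(0) + (0)·(-1) = 0
  c_3 = (0)·(-2) + (0)·(-1) + (0)·(1) + (0)·(1) + (0)·(0) + (1)·(0) + (0)·(0) + (0)·(-1) = 0
  c_4 = (1)·(-2) + (0)·(-1) + (0)·(1) + (2)·(1) + (0)·(0) + (-1)·(0) + (0)·(0) + (0)·(-1) = 0
  c_5 = (0)·(-2) + (0)·(-1) + (0)·(1) + (1)·(1) + (0)·(0) + (0)·(0) + (0)·(0) + (0)·(-1) = 1
  c_6 = (0)·(-2) + (0)·(-1) + (0)·(1) + (0)·(1) + (0)·(0) + (0)·(0) + (0)·(0) + (-1)·(-1) = 1
  c_7 = (0)·(-2) + (0)·(-1) + (1)·(1) + (0)·(1) + (0)·(0) + (0)·(0) + (0)·(0) + (0)·(-1) = 1
  c_8 = (0)·(-2) + (-1)·(-1) + (0)·(1) + (0)·(1) + (0)·(0) + (0)·(0) + (0)·(0) + (0)·(-1) = 1
Writing each c_i in base p = 2:
  c_1 = 1 = 1·2^0
  c_2 = 0
  c_3 = 0
  c_4 = 0
  c_5 = 1 = 1·2^0
  c_6 = 1 = 1·2^0
  c_7 = 1 = 1·2^0
  c_8 = 1 = 1·2^0
p-restricted factor λ_0 = (1, 0, 0, 0, 1, 1, 1, 1)

((1, 0, 0, 0, 1, 1, 1, 1),)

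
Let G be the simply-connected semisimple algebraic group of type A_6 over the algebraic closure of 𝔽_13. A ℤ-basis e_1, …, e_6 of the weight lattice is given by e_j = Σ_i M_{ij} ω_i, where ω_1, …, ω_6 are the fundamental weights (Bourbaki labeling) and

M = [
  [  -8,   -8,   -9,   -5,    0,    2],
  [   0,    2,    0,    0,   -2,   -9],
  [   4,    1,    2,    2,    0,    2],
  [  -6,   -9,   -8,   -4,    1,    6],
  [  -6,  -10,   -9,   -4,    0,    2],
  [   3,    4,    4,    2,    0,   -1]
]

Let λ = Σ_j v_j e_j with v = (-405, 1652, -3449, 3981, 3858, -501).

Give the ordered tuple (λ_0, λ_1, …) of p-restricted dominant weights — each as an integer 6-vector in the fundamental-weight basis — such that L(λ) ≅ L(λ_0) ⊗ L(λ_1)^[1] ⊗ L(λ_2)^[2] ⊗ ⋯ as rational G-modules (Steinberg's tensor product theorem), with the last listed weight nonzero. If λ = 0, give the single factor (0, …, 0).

Change of basis e → ω: c = M·v where v = (-405, 1652, -3449, 3981, 3858, -501):
  c_1 = -8*-405 + -8*1652 + -9*-3449 + -5*3981 + 0*3858 + 2*-501 = 158
  c_2 = 0*-405 + 2*1652 + 0*-3449 + 0*3981 + -2*3858 + -9*-501 = 97
  c_3 = 4*-405 + 1*1652 + 2*-3449 + 2*3981 + 0*3858 + 2*-501 = 94
  c_4 = -6*-405 + -9*1652 + -8*-3449 + -4*3981 + 1*3858 + 6*-501 = 82
  c_5 = -6*-405 + -10*1652 + -9*-3449 + -4*3981 + 0*3858 + 2*-501 = 25
  c_6 = 3*-405 + 4*1652 + 4*-3449 + 2*3981 + 0*3858 + -1*-501 = 60
p = 13; digits c_i = Σ_j d_{ij}·13^j, 0 ≤ d_{ij} < 13:
  c_1 = 158 = 2·13^0 + 12·13^1
  c_2 = 97 = 6·13^0 + 7·13^1
  c_3 = 94 = 3·13^0 + 7·13^1
  c_4 = 82 = 4·13^0 + 6·13^1
  c_5 = 25 = 12·13^0 + 1·13^1
  c_6 = 60 = 8·13^0 + 4·13^1
p-restricted factor λ_0 = (2, 6, 3, 4, 12, 8)
p-restricted factor λ_1 = (12, 7, 7, 6, 1, 4)

((2, 6, 3, 4, 12, 8), (12, 7, 7, 6, 1, 4))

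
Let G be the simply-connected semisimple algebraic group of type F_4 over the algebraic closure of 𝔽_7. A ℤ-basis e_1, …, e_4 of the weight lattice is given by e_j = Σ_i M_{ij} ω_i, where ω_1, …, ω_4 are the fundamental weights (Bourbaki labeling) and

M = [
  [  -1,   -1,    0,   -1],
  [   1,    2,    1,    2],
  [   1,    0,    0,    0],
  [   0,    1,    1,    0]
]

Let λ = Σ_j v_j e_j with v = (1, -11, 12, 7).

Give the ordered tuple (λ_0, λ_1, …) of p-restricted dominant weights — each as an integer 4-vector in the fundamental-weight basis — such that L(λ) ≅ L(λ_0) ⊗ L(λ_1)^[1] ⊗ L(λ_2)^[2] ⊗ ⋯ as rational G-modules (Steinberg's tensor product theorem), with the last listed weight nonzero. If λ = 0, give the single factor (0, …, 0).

Converting to the ω-basis (c_i = row i of M dotted with v = (1, -11, 12, 7)):
  c_1 = -1*1 + -1*-11 + 0*12 + -1*7 = 3
  c_2 = 1*1 + 2*-11 + 1*12 + 2*7 = 5
  c_3 = 1*1 + 0*-11 + 0*12 + 0*7 = 1
  c_4 = 0*1 + 1*-11 + 1*12 + 0*7 = 1
p = 7; digits c_i = Σ_j d_{ij}·7^j, 0 ≤ d_{ij} < 7:
  c_1 = 3 = 3·7^0
  c_2 = 5 = 5·7^0
  c_3 = 1 = 1·7^0
  c_4 = 1 = 1·7^0
λ_0 = (3, 5, 1, 1)

((3, 5, 1, 1),)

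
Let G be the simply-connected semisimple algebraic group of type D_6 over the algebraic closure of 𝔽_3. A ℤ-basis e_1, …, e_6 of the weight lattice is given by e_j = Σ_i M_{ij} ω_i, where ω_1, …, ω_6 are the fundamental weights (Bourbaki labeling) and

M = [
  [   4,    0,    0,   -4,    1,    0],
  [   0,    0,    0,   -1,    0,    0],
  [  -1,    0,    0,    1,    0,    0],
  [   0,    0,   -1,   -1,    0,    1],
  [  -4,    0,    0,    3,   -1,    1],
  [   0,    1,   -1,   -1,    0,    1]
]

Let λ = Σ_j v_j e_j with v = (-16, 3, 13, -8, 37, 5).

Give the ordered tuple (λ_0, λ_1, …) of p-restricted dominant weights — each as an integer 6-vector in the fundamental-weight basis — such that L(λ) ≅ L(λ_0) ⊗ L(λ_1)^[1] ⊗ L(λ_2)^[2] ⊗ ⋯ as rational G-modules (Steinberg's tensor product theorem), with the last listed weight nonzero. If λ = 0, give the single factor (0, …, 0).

((2, 2, 2, 0, 2, 0), (1, 2, 2, 0, 2, 1))

Converting to the ω-basis (c_i = row i of M dotted with v = (-16, 3, 13, -8, 37, 5)):
  c_1 = (4)·(-16) + 0·3 + 0·13 + (-4)·(-8) + 1·37 + 0·5 = 5
  c_2 = (0)·(-16) + 0·3 + 0·13 + (-1)·(-8) + 0·37 + 0·5 = 8
  c_3 = (-1)·(-16) + 0·3 + 0·13 + (1)·(-8) + 0·37 + 0·5 = 8
  c_4 = (0)·(-16) + 0·3 + (-1)·(13) + (-1)·(-8) + 0·37 + 1·5 = 0
  c_5 = (-4)·(-16) + 0·3 + 0·13 + (3)·(-8) + (-1)·(37) + 1·5 = 8
  c_6 = (0)·(-16) + 1·3 + (-1)·(13) + (-1)·(-8) + 0·37 + 1·5 = 3
Base-3 expansion of each c_i:
  c_1 = 5 = 2·3^0 + 1·3^1
  c_2 = 8 = 2·3^0 + 2·3^1
  c_3 = 8 = 2·3^0 + 2·3^1
  c_4 = 0
  c_5 = 8 = 2·3^0 + 2·3^1
  c_6 = 3 = 0·3^0 + 1·3^1
Factor λ_0 = (2, 2, 2, 0, 2, 0)
Factor λ_1 = (1, 2, 2, 0, 2, 1)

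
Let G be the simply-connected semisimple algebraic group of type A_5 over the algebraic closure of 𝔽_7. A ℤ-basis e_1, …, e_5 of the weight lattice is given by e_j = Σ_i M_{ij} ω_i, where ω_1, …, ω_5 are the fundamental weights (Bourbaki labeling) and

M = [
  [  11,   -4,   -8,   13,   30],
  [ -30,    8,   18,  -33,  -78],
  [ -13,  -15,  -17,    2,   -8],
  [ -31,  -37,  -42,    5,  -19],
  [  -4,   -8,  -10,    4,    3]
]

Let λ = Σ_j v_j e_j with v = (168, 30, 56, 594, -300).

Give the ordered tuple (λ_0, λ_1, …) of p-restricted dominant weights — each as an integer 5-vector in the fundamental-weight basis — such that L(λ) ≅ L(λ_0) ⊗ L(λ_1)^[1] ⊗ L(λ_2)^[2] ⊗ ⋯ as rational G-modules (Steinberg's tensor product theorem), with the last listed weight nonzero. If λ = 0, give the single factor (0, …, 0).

Change of basis e → ω: c = M·v where v = (168, 30, 56, 594, -300):
  c_1 = 11*168 + -4*30 + -8*56 + 13*594 + 30*-300 = 2
  c_2 = -30*168 + 8*30 + 18*56 + -33*594 + -78*-300 = 6
  c_3 = -13*168 + -15*30 + -17*56 + 2*594 + -8*-300 = 2
  c_4 = -31*168 + -37*30 + -42*56 + 5*594 + -19*-300 = 0
  c_5 = -4*168 + -8*30 + -10*56 + 4*594 + 3*-300 = 4
Base-7 expansion of each c_i:
  c_1 = 2 = 2·7^0
  c_2 = 6 = 6·7^0
  c_3 = 2 = 2·7^0
  c_4 = 0
  c_5 = 4 = 4·7^0
λ_0 = (2, 6, 2, 0, 4)

((2, 6, 2, 0, 4),)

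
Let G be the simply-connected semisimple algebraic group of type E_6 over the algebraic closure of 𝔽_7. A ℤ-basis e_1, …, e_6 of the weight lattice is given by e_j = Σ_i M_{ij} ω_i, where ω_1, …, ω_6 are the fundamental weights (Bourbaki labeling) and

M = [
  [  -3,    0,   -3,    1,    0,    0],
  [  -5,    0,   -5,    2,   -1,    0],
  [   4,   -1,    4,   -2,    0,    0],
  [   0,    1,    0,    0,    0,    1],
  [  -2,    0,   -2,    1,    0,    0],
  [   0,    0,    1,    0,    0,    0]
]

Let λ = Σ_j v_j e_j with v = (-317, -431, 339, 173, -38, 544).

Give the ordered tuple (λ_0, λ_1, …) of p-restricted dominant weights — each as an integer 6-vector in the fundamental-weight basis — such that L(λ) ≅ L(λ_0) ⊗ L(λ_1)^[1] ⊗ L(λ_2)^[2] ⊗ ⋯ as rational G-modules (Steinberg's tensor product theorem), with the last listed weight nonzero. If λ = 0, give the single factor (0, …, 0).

((2, 1, 5, 1, 3, 3), (1, 4, 3, 2, 4, 6), (2, 5, 3, 2, 2, 6))

Converting to the ω-basis (c_i = row i of M dotted with v = (-317, -431, 339, 173, -38, 544)):
  c_1 = (-3)·(-317) + (0)·(-431) + (-3)·(339) + 1·173 + (0)·(-38) + 0·544 = 107
  c_2 = (-5)·(-317) + (0)·(-431) + (-5)·(339) + 2·173 + (-1)·(-38) + 0·544 = 274
  c_3 = (4)·(-317) + (-1)·(-431) + 4·339 + (-2)·(173) + (0)·(-38) + 0·544 = 173
  c_4 = (0)·(-317) + (1)·(-431) + 0·339 + 0·173 + (0)·(-38) + 1·544 = 113
  c_5 = (-2)·(-317) + (0)·(-431) + (-2)·(339) + 1·173 + (0)·(-38) + 0·544 = 129
  c_6 = (0)·(-317) + (0)·(-431) + 1·339 + 0·173 + (0)·(-38) + 0·544 = 339
Base-7 expansion of each c_i:
  c_1 = 107 = 2·7^0 + 1·7^1 + 2·7^2
  c_2 = 274 = 1·7^0 + 4·7^1 + 5·7^2
  c_3 = 173 = 5·7^0 + 3·7^1 + 3·7^2
  c_4 = 113 = 1·7^0 + 2·7^1 + 2·7^2
  c_5 = 129 = 3·7^0 + 4·7^1 + 2·7^2
  c_6 = 339 = 3·7^0 + 6·7^1 + 6·7^2
p-restricted factor λ_0 = (2, 1, 5, 1, 3, 3)
p-restricted factor λ_1 = (1, 4, 3, 2, 4, 6)
p-restricted factor λ_2 = (2, 5, 3, 2, 2, 6)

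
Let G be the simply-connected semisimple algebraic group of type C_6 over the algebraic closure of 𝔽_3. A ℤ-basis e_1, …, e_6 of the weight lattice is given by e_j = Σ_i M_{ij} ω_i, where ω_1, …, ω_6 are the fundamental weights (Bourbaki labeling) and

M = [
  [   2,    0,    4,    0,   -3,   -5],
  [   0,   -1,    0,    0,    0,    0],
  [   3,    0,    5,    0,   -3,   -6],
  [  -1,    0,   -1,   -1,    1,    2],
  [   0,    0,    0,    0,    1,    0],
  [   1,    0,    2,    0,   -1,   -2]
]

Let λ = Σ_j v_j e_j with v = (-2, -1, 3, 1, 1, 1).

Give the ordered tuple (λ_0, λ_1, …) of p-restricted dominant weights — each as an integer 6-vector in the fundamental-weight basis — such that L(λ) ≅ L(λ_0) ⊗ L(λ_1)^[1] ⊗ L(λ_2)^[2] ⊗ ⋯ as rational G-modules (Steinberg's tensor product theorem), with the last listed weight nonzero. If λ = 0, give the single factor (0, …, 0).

Compute c_i = Σ_j M_{ij} v_j with v = (-2, -1, 3, 1, 1, 1):
  c_1 = (2)·(-2) + (0)·(-1) + 4·3 + 0·1 + (-3)·(1) + (-5)·(1) = 0
  c_2 = (0)·(-2) + (-1)·(-1) + 0·3 + 0·1 + 0·1 + 0·1 = 1
  c_3 = (3)·(-2) + (0)·(-1) + 5·3 + 0·1 + (-3)·(1) + (-6)·(1) = 0
  c_4 = (-1)·(-2) + (0)·(-1) + (-1)·(3) + (-1)·(1) + 1·1 + 2·1 = 1
  c_5 = (0)·(-2) + (0)·(-1) + 0·3 + 0·1 + 1·1 + 0·1 = 1
  c_6 = (1)·(-2) + (0)·(-1) + 2·3 + 0·1 + (-1)·(1) + (-2)·(1) = 1
Writing each c_i in base p = 3:
  c_1 = 0
  c_2 = 1 = 1·3^0
  c_3 = 0
  c_4 = 1 = 1·3^0
  c_5 = 1 = 1·3^0
  c_6 = 1 = 1·3^0
λ_0 = (0, 1, 0, 1, 1, 1)

((0, 1, 0, 1, 1, 1),)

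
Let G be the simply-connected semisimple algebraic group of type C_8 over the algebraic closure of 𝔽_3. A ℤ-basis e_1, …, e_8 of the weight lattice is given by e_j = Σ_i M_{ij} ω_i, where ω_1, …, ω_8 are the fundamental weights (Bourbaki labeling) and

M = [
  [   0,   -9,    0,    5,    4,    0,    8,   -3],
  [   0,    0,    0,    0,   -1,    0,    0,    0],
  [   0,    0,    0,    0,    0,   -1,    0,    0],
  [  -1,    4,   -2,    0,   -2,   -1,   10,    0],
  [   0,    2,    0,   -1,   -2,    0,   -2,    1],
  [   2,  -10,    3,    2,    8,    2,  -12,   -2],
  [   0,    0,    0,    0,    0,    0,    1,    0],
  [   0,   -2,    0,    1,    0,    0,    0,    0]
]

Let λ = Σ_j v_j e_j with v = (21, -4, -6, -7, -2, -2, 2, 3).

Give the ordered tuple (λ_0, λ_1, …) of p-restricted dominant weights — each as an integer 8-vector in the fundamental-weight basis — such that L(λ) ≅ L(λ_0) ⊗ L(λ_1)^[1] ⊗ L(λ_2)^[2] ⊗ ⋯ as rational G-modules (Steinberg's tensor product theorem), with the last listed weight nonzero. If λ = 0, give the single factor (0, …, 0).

((0, 2, 2, 1, 2, 0, 2, 1),)

ω-coordinates c = M·v, v = (21, -4, -6, -7, -2, -2, 2, 3):
  c_1 = 0·21 + (-9)·(-4) + (0)·(-6) + (5)·(-7) + (4)·(-2) + (0)·(-2) + 8·2 + (-3)·(3) = 0
  c_2 = 0·21 + (0)·(-4) + (0)·(-6) + (0)·(-7) + (-1)·(-2) + (0)·(-2) + 0·2 + 0·3 = 2
  c_3 = 0·21 + (0)·(-4) + (0)·(-6) + (0)·(-7) + (0)·(-2) + (-1)·(-2) + 0·2 + 0·3 = 2
  c_4 = (-1)·(21) + (4)·(-4) + (-2)·(-6) + (0)·(-7) + (-2)·(-2) + (-1)·(-2) + 10·2 + 0·3 = 1
  c_5 = 0·21 + (2)·(-4) + (0)·(-6) + (-1)·(-7) + (-2)·(-2) + (0)·(-2) + (-2)·(2) + 1·3 = 2
  c_6 = 2·21 + (-10)·(-4) + (3)·(-6) + (2)·(-7) + (8)·(-2) + (2)·(-2) + (-12)·(2) + (-2)·(3) = 0
  c_7 = 0·21 + (0)·(-4) + (0)·(-6) + (0)·(-7) + (0)·(-2) + (0)·(-2) + 1·2 + 0·3 = 2
  c_8 = 0·21 + (-2)·(-4) + (0)·(-6) + (1)·(-7) + (0)·(-2) + (0)·(-2) + 0·2 + 0·3 = 1
Writing each c_i in base p = 3:
  c_1 = 0
  c_2 = 2 = 2·3^0
  c_3 = 2 = 2·3^0
  c_4 = 1 = 1·3^0
  c_5 = 2 = 2·3^0
  c_6 = 0
  c_7 = 2 = 2·3^0
  c_8 = 1 = 1·3^0
Factor λ_0 = (0, 2, 2, 1, 2, 0, 2, 1)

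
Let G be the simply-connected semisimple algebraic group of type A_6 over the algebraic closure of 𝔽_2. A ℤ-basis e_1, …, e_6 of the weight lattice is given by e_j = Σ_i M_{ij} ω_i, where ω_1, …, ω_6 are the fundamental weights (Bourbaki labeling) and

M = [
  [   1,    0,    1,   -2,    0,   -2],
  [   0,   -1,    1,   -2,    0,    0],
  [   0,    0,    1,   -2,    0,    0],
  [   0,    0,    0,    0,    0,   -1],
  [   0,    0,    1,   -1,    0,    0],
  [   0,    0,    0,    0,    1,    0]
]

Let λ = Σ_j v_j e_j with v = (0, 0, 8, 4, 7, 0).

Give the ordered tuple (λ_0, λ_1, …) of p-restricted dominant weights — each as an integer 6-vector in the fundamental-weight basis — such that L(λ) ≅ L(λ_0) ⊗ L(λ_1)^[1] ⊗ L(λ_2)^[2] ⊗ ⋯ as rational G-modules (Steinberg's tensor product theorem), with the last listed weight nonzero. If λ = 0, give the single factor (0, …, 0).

Compute c_i = Σ_j M_{ij} v_j with v = (0, 0, 8, 4, 7, 0):
  c_1 = (1)·(0) + (0)·(0) + (1)·(8) + (-2)·(4) + (0)·(7) + (-2)·(0) = 0
  c_2 = (0)·(0) + (-1)·(0) + (1)·(8) + (-2)·(4) + (0)·(7) + (0)·(0) = 0
  c_3 = (0)·(0) + (0)·(0) + (1)·(8) + (-2)·(4) + (0)·(7) + (0)·(0) = 0
  c_4 = (0)·(0) + (0)·(0) + (0)·(8) + (0)·(4) + (0)·(7) + (-1)·(0) = 0
  c_5 = (0)·(0) + (0)·(0) + (1)·(8) + (-1)·(4) + (0)·(7) + (0)·(0) = 4
  c_6 = (0)·(0) + (0)·(0) + (0)·(8) + (0)·(4) + (1)·(7) + (0)·(0) = 7
p = 2; digits c_i = Σ_j d_{ij}·2^j, 0 ≤ d_{ij} < 2:
  c_1 = 0
  c_2 = 0
  c_3 = 0
  c_4 = 0
  c_5 = 4 = 0·2^0 + 0·2^1 + 1·2^2
  c_6 = 7 = 1·2^0 + 1·2^1 + 1·2^2
p-restricted factor λ_0 = (0, 0, 0, 0, 0, 1)
p-restricted factor λ_1 = (0, 0, 0, 0, 0, 1)
p-restricted factor λ_2 = (0, 0, 0, 0, 1, 1)

((0, 0, 0, 0, 0, 1), (0, 0, 0, 0, 0, 1), (0, 0, 0, 0, 1, 1))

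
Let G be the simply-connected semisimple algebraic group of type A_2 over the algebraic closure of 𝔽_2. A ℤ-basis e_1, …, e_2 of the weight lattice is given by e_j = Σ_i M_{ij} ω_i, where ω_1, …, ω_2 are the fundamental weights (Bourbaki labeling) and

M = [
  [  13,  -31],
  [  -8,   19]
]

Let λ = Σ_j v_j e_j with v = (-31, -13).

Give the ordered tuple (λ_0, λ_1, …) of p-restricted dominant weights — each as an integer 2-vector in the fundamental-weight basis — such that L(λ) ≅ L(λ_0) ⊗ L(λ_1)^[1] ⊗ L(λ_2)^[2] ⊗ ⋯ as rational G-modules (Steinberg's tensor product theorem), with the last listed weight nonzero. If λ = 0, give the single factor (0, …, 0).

Compute c_i = Σ_j M_{ij} v_j with v = (-31, -13):
  c_1 = (13)·(-31) + (-31)·(-13) = 0
  c_2 = (-8)·(-31) + (19)·(-13) = 1
Expand coordinatewise in base 2:
  c_1 = 0
  c_2 = 1 = 1·2^0
Factor λ_0 = (0, 1)

((0, 1),)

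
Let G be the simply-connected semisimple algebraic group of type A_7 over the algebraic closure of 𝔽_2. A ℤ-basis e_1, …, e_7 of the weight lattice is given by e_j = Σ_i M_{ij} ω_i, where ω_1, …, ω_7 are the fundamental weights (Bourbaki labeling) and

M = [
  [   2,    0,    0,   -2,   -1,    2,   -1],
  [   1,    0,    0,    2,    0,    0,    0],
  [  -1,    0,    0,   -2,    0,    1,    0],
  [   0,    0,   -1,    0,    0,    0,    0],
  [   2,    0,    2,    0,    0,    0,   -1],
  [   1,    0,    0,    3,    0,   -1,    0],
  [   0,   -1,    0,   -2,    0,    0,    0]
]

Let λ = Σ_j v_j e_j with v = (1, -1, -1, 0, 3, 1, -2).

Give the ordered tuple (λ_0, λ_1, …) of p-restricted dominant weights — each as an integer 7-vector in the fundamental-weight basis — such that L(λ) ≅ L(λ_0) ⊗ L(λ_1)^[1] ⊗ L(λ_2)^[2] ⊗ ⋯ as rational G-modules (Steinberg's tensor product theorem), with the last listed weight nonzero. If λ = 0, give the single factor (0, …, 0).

ω-coordinates c = M·v, v = (1, -1, -1, 0, 3, 1, -2):
  c_1 = (2)·(1) + (0)·(-1) + (0)·(-1) + (-2)·(0) + (-1)·(3) + (2)·(1) + (-1)·(-2) = 3
  c_2 = (1)·(1) + (0)·(-1) + (0)·(-1) + (2)·(0) + (0)·(3) + (0)·(1) + (0)·(-2) = 1
  c_3 = (-1)·(1) + (0)·(-1) + (0)·(-1) + (-2)·(0) + (0)·(3) + (1)·(1) + (0)·(-2) = 0
  c_4 = (0)·(1) + (0)·(-1) + (-1)·(-1) + (0)·(0) + (0)·(3) + (0)·(1) + (0)·(-2) = 1
  c_5 = (2)·(1) + (0)·(-1) + (2)·(-1) + (0)·(0) + (0)·(3) + (0)·(1) + (-1)·(-2) = 2
  c_6 = (1)·(1) + (0)·(-1) + (0)·(-1) + (3)·(0) + (0)·(3) + (-1)·(1) + (0)·(-2) = 0
  c_7 = (0)·(1) + (-1)·(-1) + (0)·(-1) + (-2)·(0) + (0)·(3) + (0)·(1) + (0)·(-2) = 1
Writing each c_i in base p = 2:
  c_1 = 3 = 1·2^0 + 1·2^1
  c_2 = 1 = 1·2^0
  c_3 = 0
  c_4 = 1 = 1·2^0
  c_5 = 2 = 0·2^0 + 1·2^1
  c_6 = 0
  c_7 = 1 = 1·2^0
p-restricted factor λ_0 = (1, 1, 0, 1, 0, 0, 1)
p-restricted factor λ_1 = (1, 0, 0, 0, 1, 0, 0)

((1, 1, 0, 1, 0, 0, 1), (1, 0, 0, 0, 1, 0, 0))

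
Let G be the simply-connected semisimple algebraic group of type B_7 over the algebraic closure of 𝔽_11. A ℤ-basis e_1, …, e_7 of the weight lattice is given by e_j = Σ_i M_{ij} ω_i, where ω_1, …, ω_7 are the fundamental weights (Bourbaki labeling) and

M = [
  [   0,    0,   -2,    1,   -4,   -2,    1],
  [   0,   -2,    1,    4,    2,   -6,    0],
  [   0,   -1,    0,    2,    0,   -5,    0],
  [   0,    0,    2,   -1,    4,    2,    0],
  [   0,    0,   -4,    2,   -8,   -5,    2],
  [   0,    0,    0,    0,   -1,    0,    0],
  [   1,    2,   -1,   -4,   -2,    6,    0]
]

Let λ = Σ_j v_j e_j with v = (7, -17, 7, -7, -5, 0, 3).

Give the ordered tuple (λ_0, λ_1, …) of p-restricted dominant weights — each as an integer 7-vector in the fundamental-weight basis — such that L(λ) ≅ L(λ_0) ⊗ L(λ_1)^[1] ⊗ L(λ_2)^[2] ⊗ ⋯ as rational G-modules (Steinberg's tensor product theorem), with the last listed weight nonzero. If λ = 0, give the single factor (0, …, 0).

((2, 3, 3, 1, 4, 5, 4),)

In the fundamental-weight basis, λ has coordinates c = M·v (v = (7, -17, 7, -7, -5, 0, 3)):
  c_1 = (0)·(7) + (0)·(-17) + (-2)·(7) + (1)·(-7) + (-4)·(-5) + (-2)·(0) + (1)·(3) = 2
  c_2 = (0)·(7) + (-2)·(-17) + (1)·(7) + (4)·(-7) + (2)·(-5) + (-6)·(0) + (0)·(3) = 3
  c_3 = (0)·(7) + (-1)·(-17) + (0)·(7) + (2)·(-7) + (0)·(-5) + (-5)·(0) + (0)·(3) = 3
  c_4 = (0)·(7) + (0)·(-17) + (2)·(7) + (-1)·(-7) + (4)·(-5) + (2)·(0) + (0)·(3) = 1
  c_5 = (0)·(7) + (0)·(-17) + (-4)·(7) + (2)·(-7) + (-8)·(-5) + (-5)·(0) + (2)·(3) = 4
  c_6 = (0)·(7) + (0)·(-17) + (0)·(7) + (0)·(-7) + (-1)·(-5) + (0)·(0) + (0)·(3) = 5
  c_7 = (1)·(7) + (2)·(-17) + (-1)·(7) + (-4)·(-7) + (-2)·(-5) + (6)·(0) + (0)·(3) = 4
Expand coordinatewise in base 11:
  c_1 = 2 = 2·11^0
  c_2 = 3 = 3·11^0
  c_3 = 3 = 3·11^0
  c_4 = 1 = 1·11^0
  c_5 = 4 = 4·11^0
  c_6 = 5 = 5·11^0
  c_7 = 4 = 4·11^0
Factor λ_0 = (2, 3, 3, 1, 4, 5, 4)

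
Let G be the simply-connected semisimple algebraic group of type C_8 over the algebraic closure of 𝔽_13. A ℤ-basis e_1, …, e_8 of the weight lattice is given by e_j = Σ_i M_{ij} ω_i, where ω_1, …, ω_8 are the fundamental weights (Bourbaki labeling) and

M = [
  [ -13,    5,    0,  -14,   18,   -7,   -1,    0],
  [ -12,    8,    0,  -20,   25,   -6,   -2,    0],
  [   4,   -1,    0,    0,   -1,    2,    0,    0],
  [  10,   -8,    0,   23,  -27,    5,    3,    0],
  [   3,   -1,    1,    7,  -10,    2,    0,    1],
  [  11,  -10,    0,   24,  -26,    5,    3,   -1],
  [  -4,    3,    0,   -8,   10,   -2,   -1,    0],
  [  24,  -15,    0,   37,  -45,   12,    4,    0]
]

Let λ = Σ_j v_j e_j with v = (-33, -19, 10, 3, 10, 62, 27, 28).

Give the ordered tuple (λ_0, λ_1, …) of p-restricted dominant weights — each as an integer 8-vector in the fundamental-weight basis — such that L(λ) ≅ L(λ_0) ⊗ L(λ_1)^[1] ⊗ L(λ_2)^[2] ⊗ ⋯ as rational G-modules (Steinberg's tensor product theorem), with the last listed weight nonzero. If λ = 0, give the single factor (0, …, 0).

Change of basis e → ω: c = M·v where v = (-33, -19, 10, 3, 10, 62, 27, 28):
  c_1 = -13*-33 + 5*-19 + 0*10 + -14*3 + 18*10 + -7*62 + -1*27 + 0*28 = 11
  c_2 = -12*-33 + 8*-19 + 0*10 + -20*3 + 25*10 + -6*62 + -2*27 + 0*28 = 8
  c_3 = 4*-33 + -1*-19 + 0*10 + 0*3 + -1*10 + 2*62 + 0*27 + 0*28 = 1
  c_4 = 10*-33 + -8*-19 + 0*10 + 23*3 + -27*10 + 5*62 + 3*27 + 0*28 = 12
  c_5 = 3*-33 + -1*-19 + 1*10 + 7*3 + -10*10 + 2*62 + 0*27 + 1*28 = 3
  c_6 = 11*-33 + -10*-19 + 0*10 + 24*3 + -26*10 + 5*62 + 3*27 + -1*28 = 2
  c_7 = -4*-33 + 3*-19 + 0*10 + -8*3 + 10*10 + -2*62 + -1*27 + 0*28 = 0
  c_8 = 24*-33 + -15*-19 + 0*10 + 37*3 + -45*10 + 12*62 + 4*27 + 0*28 = 6
p = 13; digits c_i = Σ_j d_{ij}·13^j, 0 ≤ d_{ij} < 13:
  c_1 = 11 = 11·13^0
  c_2 = 8 = 8·13^0
  c_3 = 1 = 1·13^0
  c_4 = 12 = 12·13^0
  c_5 = 3 = 3·13^0
  c_6 = 2 = 2·13^0
  c_7 = 0
  c_8 = 6 = 6·13^0
p-restricted factor λ_0 = (11, 8, 1, 12, 3, 2, 0, 6)

((11, 8, 1, 12, 3, 2, 0, 6),)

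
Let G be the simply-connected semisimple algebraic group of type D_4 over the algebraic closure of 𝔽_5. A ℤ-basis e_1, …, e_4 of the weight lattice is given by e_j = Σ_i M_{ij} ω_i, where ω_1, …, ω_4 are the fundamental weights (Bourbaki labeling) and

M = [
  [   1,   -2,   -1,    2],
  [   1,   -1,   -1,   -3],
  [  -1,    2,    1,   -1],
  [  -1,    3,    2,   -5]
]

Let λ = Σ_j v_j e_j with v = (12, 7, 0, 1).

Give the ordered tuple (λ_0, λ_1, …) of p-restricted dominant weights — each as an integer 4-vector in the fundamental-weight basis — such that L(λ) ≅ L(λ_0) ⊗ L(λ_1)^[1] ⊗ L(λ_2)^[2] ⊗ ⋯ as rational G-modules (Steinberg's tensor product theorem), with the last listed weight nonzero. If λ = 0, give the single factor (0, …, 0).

ω-coordinates c = M·v, v = (12, 7, 0, 1):
  c_1 = (1)·(12) + (-2)·(7) + (-1)·(0) + (2)·(1) = 0
  c_2 = (1)·(12) + (-1)·(7) + (-1)·(0) + (-3)·(1) = 2
  c_3 = (-1)·(12) + (2)·(7) + (1)·(0) + (-1)·(1) = 1
  c_4 = (-1)·(12) + (3)·(7) + (2)·(0) + (-5)·(1) = 4
Writing each c_i in base p = 5:
  c_1 = 0
  c_2 = 2 = 2·5^0
  c_3 = 1 = 1·5^0
  c_4 = 4 = 4·5^0
Factor λ_0 = (0, 2, 1, 4)

((0, 2, 1, 4),)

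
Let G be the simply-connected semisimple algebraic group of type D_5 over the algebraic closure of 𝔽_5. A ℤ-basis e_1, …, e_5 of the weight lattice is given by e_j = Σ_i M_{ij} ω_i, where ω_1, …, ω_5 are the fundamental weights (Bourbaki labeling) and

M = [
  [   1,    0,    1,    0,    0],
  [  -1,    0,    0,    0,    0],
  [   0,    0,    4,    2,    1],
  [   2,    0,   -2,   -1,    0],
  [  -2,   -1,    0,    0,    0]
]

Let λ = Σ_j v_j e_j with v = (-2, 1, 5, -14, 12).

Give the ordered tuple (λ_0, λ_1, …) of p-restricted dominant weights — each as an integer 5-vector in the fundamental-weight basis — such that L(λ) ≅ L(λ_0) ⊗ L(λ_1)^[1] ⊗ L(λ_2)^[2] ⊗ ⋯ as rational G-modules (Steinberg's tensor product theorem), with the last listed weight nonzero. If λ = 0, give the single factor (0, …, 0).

ω-coordinates c = M·v, v = (-2, 1, 5, -14, 12):
  c_1 = 1*-2 + 0*1 + 1*5 + 0*-14 + 0*12 = 3
  c_2 = -1*-2 + 0*1 + 0*5 + 0*-14 + 0*12 = 2
  c_3 = 0*-2 + 0*1 + 4*5 + 2*-14 + 1*12 = 4
  c_4 = 2*-2 + 0*1 + -2*5 + -1*-14 + 0*12 = 0
  c_5 = -2*-2 + -1*1 + 0*5 + 0*-14 + 0*12 = 3
Writing each c_i in base p = 5:
  c_1 = 3 = 3·5^0
  c_2 = 2 = 2·5^0
  c_3 = 4 = 4·5^0
  c_4 = 0
  c_5 = 3 = 3·5^0
λ_0 = (3, 2, 4, 0, 3)

((3, 2, 4, 0, 3),)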